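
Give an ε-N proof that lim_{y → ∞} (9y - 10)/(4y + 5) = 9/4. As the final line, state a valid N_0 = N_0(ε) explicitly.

N_0 = (85/16)/ε

Let ε > 0. We seek N_0 > 0 such that y > N_0 implies |(9y - 10)/(4y + 5) − (9/4)| < ε.
(9y - 10)/(4y + 5) − (9/4) = (4(9y - 10) − 9(4y + 5)) / (4(4y + 5)) = -85/(4(4y + 5)).
For y > 0 we have 4y + 5 > 4y, so |(9y - 10)/(4y + 5) − (9/4)| = 85/(4(4y + 5)) < 85/(4·4y) = (85/16)/y.
Thus |(9y - 10)/(4y + 5) − (9/4)| < ε whenever y > (85/16)/ε.
Take N_0 = (85/16)/ε. If y > N_0 then |(9y - 10)/(4y + 5) − (9/4)| < (85/16)/y < ε.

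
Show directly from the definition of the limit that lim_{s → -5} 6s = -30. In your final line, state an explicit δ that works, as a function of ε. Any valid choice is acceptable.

δ = ε/6

Let ε > 0. We need δ > 0 so that 0 < |s + 5| < δ implies |(6s) + 30| < ε.
|(6s) + 30| = |6s + 30| = 6|s + 5|.
So 6|s + 5| < ε exactly when |s + 5| < ε/6.
Choosing δ = ε/6 gives |(6s) + 30| = 6|s + 5| < ε whenever |s + 5| < δ.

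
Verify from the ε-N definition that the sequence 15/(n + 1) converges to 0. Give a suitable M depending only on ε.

M = 15/ε

Let ε > 0. For n ≥ 1, |15/(n + 1) − 0| = 15/(n + 1) ≤ 15/n.
We need 15/n < ε, i.e. n > 15/ε.
Take M = 15/ε. If n > M then |15/(n + 1)| ≤ 15/n < ε.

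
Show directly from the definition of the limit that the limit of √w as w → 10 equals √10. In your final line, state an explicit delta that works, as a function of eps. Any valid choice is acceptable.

delta = min(10, √10·eps)

Fix eps > 0. We want delta > 0 such that 0 < |w − 10| < delta implies |√w − √10| < eps.
Rationalise: √w − √10 = (w − 10)/(√w + √10), so |√w − √10| = |w − 10|/(√w + √10).
Restrict delta ≤ 10 so that |w − 10| < 10 forces w > 0, and then √w + √10 > √10.
Hence |√w − √10| < |w − 10|/√10, which is < eps once |w − 10| < √10·eps.
Take delta = min(10, √10·eps). If 0 < |w − 10| < delta then w > 0 and |√w − √10| < |w − 10|/√10 < eps.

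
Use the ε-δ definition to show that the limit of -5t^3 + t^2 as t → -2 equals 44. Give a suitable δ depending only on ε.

Fix ε > 0. We want δ > 0 such that 0 < |t + 2| < δ implies |(-5t^3 + t^2) − 44| < ε.
(-5t^3 + t^2) − 44 = -5t^3 + t^2 - 44 = (t + 2)(-5t^2 + 11t - 22).
So |(-5t^3 + t^2) − 44| = |t + 2|·|-5t^2 + 11t - 22|.
Require δ ≤ 2. Then |t + 2| < 2 gives |t| < 4, and by the triangle inequality |-5t^2 + 11t - 22| ≤ 5·4^2 + 11·4 + 22 = 146.
Hence |(-5t^3 + t^2) − 44| ≤ 146|t + 2| < ε provided |t + 2| < ε/146.
Choosing δ = min(2, ε/146) ensures both conditions, hence |(-5t^3 + t^2) − 44| < ε.

δ = min(2, ε/146)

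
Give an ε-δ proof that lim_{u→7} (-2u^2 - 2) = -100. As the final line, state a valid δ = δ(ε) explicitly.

δ = min(2, ε/32)

Fix ε > 0. We want δ > 0 such that 0 < |u − 7| < δ implies |(-2u^2 - 2) + 100| < ε.
(-2u^2 - 2) + 100 = -2u^2 + 98 = (u − 7)(-2u - 14).
So |(-2u^2 - 2) + 100| = |u − 7|·|-2u - 14|.
Require δ ≤ 2. Then |u − 7| < 2 gives |u| < 9, and by the triangle inequality |-2u - 14| ≤ 2·9 + 14 = 32.
Hence |(-2u^2 - 2) + 100| ≤ 32|u − 7| < ε provided |u − 7| < ε/32.
Choosing δ = min(2, ε/32) ensures both conditions, hence |(-2u^2 - 2) + 100| < ε.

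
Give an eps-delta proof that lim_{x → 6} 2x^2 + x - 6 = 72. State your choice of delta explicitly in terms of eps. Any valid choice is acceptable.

Fix eps > 0. We want delta > 0 such that 0 < |x − 6| < delta implies |(2x^2 + x - 6) − 72| < eps.
(2x^2 + x - 6) − 72 = 2x^2 + x - 78 = (x − 6)(2x + 13).
So |(2x^2 + x - 6) − 72| = |x − 6|·|2x + 13|.
Assume first that |x − 6| < 2, so |x| < 8. Then |2x + 13| ≤ 2·8 + 13 = 29.
Hence |(2x^2 + x - 6) − 72| ≤ 29|x − 6| < eps provided |x − 6| < eps/29.
Take delta = min(2, eps/29). Then 0 < |x − 6| < delta gives both |x − 6| < 2 and |x − 6| < eps/29, so |(2x^2 + x - 6) − 72| < eps.

delta = min(2, eps/29)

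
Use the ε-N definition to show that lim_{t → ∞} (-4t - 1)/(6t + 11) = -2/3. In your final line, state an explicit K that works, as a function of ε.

Suppose ε > 0. We seek K > 0 such that t > K implies |(-4t - 1)/(6t + 11) + 2/3| < ε.
(-4t - 1)/(6t + 11) + 2/3 = (6(-4t - 1) − (-4)(6t + 11)) / (6(6t + 11)) = 38/(6(6t + 11)).
For t > 0 we have 6t + 11 > 6t, so |(-4t - 1)/(6t + 11) + 2/3| = 38/(6(6t + 11)) < 38/(6·6t) = (19/18)/t.
Thus |(-4t - 1)/(6t + 11) + 2/3| < ε whenever t > (19/18)/ε.
Take K = (19/18)/ε. If t > K then |(-4t - 1)/(6t + 11) + 2/3| < (19/18)/t < ε.

K = (19/18)/ε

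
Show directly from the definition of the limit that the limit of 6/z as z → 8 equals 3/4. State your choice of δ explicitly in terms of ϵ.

Fix ϵ > 0. We seek δ > 0 such that 0 < |z − 8| < δ implies |6/z − (3/4)| < ϵ.
|6/z − (3/4)| = 6·|8 − z|/(8·|z|) = 6|z − 8|/(8|z|).
Require δ ≤ 4 so that |z| > 8 − 4 = 4, hence 8|z| > 32.
Then |6/z − (3/4)| < 6|z − 8|/32, which is < ϵ when |z − 8| < (16/3)ϵ.
Take δ = min(4, (16/3)ϵ). Then 0 < |z − 8| < δ gives both |z − 8| < 4 and |z − 8| < (16/3)ϵ, so |6/z − (3/4)| < ϵ.

δ = min(4, (16/3)ϵ)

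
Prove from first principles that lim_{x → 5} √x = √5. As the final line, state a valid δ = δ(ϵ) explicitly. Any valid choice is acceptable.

Fix ϵ > 0. We want δ > 0 such that 0 < |x − 5| < δ implies |√x − √5| < ϵ.
Rationalise: √x − √5 = (x − 5)/(√x + √5), so |√x − √5| = |x − 5|/(√x + √5).
Restrict δ ≤ 5 so that |x − 5| < 5 forces x > 0, and then √x + √5 > √5.
Hence |√x − √5| < |x − 5|/√5, which is < ϵ once |x − 5| < √5·ϵ.
Take δ = min(5, √5·ϵ). If 0 < |x − 5| < δ then x > 0 and |√x − √5| < |x − 5|/√5 < ϵ.

δ = min(5, √5·ϵ)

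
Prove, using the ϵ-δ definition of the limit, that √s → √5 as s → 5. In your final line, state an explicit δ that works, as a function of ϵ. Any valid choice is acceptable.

Suppose ϵ > 0. We want δ > 0 such that 0 < |s − 5| < δ implies |√s − √5| < ϵ.
Rationalise: √s − √5 = (s − 5)/(√s + √5), so |√s − √5| = |s − 5|/(√s + √5).
Restrict δ ≤ 5 so that |s − 5| < 5 forces s > 0, and then √s + √5 > √5.
Hence |√s − √5| < |s − 5|/√5, which is < ϵ once |s − 5| < √5·ϵ.
Take δ = min(5, √5·ϵ). If 0 < |s − 5| < δ then s > 0 and |√s − √5| < |s − 5|/√5 < ϵ.

δ = min(5, √5·ϵ)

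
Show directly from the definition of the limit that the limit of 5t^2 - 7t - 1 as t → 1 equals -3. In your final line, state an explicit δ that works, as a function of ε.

δ = min(2, ε/17)

Let ε > 0 be given. We want δ > 0 such that 0 < |t − 1| < δ implies |(5t^2 - 7t - 1) + 3| < ε.
(5t^2 - 7t - 1) + 3 = 5t^2 - 7t + 2 = (t − 1)(5t - 2).
So |(5t^2 - 7t - 1) + 3| = |t − 1|·|5t - 2|.
Assume first that |t − 1| < 2, so |t| < 3. Then |5t - 2| ≤ 5·3 + 2 = 17.
Hence |(5t^2 - 7t - 1) + 3| ≤ 17|t − 1| < ε provided |t − 1| < ε/17.
Take δ = min(2, ε/17). Then 0 < |t − 1| < δ gives both |t − 1| < 2 and |t − 1| < ε/17, so |(5t^2 - 7t - 1) + 3| < ε.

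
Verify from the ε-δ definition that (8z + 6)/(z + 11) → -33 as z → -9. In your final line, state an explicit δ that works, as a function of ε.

Suppose ε > 0. We want δ > 0 with 0 < |z + 9| < δ ⇒ |(8z + 6)/(z + 11) + 33| < ε.
Combining over a common denominator, (8z + 6)/(z + 11) + 33 = [(8z + 6)·2 − (-66)·(z + 11)] / [2·(z + 11)] = 82(z + 9) / (2(z + 11)).
So |(8z + 6)/(z + 11) + 33| = 82|z + 9| / (2·|z + 11|).
Require δ ≤ 1, so |z + 11| ≥ |2| − |z + 9| > 2 − 1 = 1.
Hence |(8z + 6)/(z + 11) + 33| < 82|z + 9|/(2·1) = 41|z + 9|, which is < ε once |z + 9| < (1/41)ε.
Take δ = min(1, (1/41)ε). Then 0 < |z + 9| < δ forces both bounds, so |(8z + 6)/(z + 11) + 33| < ε.

δ = min(1, (1/41)ε)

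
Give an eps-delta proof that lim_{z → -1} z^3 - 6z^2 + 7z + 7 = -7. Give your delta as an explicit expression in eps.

delta = min(1, eps/32)

Suppose eps > 0. We want delta > 0 such that 0 < |z + 1| < delta implies |(z^3 - 6z^2 + 7z + 7) + 7| < eps.
(z^3 - 6z^2 + 7z + 7) + 7 = z^3 - 6z^2 + 7z + 14 = (z + 1)(z^2 - 7z + 14).
So |(z^3 - 6z^2 + 7z + 7) + 7| = |z + 1|·|z^2 - 7z + 14|.
Assume first that |z + 1| < 1, so |z| < 2. Then |z^2 - 7z + 14| ≤ 2^2 + 7·2 + 14 = 32.
Hence |(z^3 - 6z^2 + 7z + 7) + 7| ≤ 32|z + 1| < eps provided |z + 1| < eps/32.
Take delta = min(1, eps/32). Then 0 < |z + 1| < delta gives both |z + 1| < 1 and |z + 1| < eps/32, so |(z^3 - 6z^2 + 7z + 7) + 7| < eps.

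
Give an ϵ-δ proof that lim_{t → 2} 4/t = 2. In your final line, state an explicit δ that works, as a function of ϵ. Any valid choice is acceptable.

Fix ϵ > 0. We seek δ > 0 such that 0 < |t − 2| < δ implies |4/t − 2| < ϵ.
|4/t − 2| = 4·|2 − t|/(2·|t|) = 4|t − 2|/(2|t|).
Require δ ≤ 1 so that |t| > 2 − 1 = 1, hence 2|t| > 2.
Then |4/t − 2| < 4|t − 2|/2, which is < ϵ when |t − 2| < (1/2)ϵ.
Take δ = min(1, (1/2)ϵ). Then 0 < |t − 2| < δ gives both |t − 2| < 1 and |t − 2| < (1/2)ϵ, so |4/t − 2| < ϵ.

δ = min(1, (1/2)ϵ)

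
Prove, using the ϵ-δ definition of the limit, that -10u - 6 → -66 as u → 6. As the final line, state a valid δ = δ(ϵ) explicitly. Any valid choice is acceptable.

Fix ϵ > 0. We need δ > 0 so that 0 < |u − 6| < δ implies |(-10u - 6) + 66| < ϵ.
|(-10u - 6) + 66| = |-10u + 60| = 10|u − 6|.
Thus it suffices that |u − 6| < ϵ/10.
Choosing δ = ϵ/10 gives |(-10u - 6) + 66| = 10|u − 6| < ϵ whenever |u − 6| < δ.

δ = ϵ/10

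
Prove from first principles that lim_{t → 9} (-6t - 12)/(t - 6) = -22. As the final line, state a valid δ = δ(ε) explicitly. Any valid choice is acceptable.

Fix ε > 0. We want δ > 0 with 0 < |t − 9| < δ ⇒ |(-6t - 12)/(t - 6) + 22| < ε.
Combining over a common denominator, (-6t - 12)/(t - 6) + 22 = [(-6t - 12)·3 − (-66)·(t - 6)] / [3·(t - 6)] = 48(t − 9) / (3(t - 6)).
So |(-6t - 12)/(t - 6) + 22| = 48|t − 9| / (3·|t − 6|).
Restrict δ ≤ 3/2. Then |t − 9| < 3/2 gives |t − 6| = |(t − 9) + 3| ≥ 3 − 3/2 = 3/2.
Hence |(-6t - 12)/(t - 6) + 22| < 48|t − 9|/(3·(3/2)) = (32/3)|t − 9|, which is < ε once |t − 9| < (3/32)ε.
Take δ = min(3/2, (3/32)ε). Then 0 < |t − 9| < δ forces both bounds, so |(-6t - 12)/(t - 6) + 22| < ε.

δ = min(3/2, (3/32)ε)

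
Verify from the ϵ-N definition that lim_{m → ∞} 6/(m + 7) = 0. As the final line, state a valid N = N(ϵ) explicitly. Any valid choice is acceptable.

Let ϵ > 0 be given. For m ≥ 1, |6/(m + 7) − 0| = 6/(m + 7) ≤ 6/m.
We need 6/m < ϵ, i.e. m > 6/ϵ.
Take N = 6/ϵ. If m > N then |6/(m + 7)| ≤ 6/m < ϵ.

N = 6/ϵ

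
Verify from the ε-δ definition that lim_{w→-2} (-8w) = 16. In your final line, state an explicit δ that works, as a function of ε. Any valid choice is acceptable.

Suppose ε > 0. We need δ > 0 so that 0 < |w + 2| < δ implies |(-8w) − 16| < ε.
Since (-8w) − 16 = -8(w + 2), we have |(-8w) − 16| = 8|w + 2|.
Thus it suffices that |w + 2| < ε/8.
Choosing δ = ε/8 gives |(-8w) − 16| = 8|w + 2| < ε whenever |w + 2| < δ.

δ = ε/8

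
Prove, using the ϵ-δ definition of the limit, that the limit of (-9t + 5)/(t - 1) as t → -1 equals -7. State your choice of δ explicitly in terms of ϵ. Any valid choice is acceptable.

Let ϵ > 0. We want δ > 0 with 0 < |t + 1| < δ ⇒ |(-9t + 5)/(t - 1) + 7| < ϵ.
Combining over a common denominator, (-9t + 5)/(t - 1) + 7 = [(-9t + 5)·(-2) − 14·(t - 1)] / [(-2)·(t - 1)] = 4(t + 1) / ((-2)(t - 1)).
So |(-9t + 5)/(t - 1) + 7| = 4|t + 1| / (2·|t − 1|).
Require δ ≤ 1, so |t − 1| ≥ |-2| − |t + 1| > 2 − 1 = 1.
Hence |(-9t + 5)/(t - 1) + 7| < 4|t + 1|/(2·1) = 2|t + 1|, which is < ϵ once |t + 1| < (1/2)ϵ.
Take δ = min(1, (1/2)ϵ). Then 0 < |t + 1| < δ forces both bounds, so |(-9t + 5)/(t - 1) + 7| < ϵ.

δ = min(1, (1/2)ϵ)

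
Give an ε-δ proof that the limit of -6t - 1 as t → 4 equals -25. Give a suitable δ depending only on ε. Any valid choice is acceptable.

Fix ε > 0. We need δ > 0 so that 0 < |t − 4| < δ implies |(-6t - 1) + 25| < ε.
|(-6t - 1) + 25| = |-6t + 24| = 6|t − 4|.
So 6|t − 4| < ε exactly when |t − 4| < ε/6.
Take δ = ε/6. If 0 < |t − 4| < δ then |(-6t - 1) + 25| = 6|t − 4| < 6·(ε/6) = ε.

δ = ε/6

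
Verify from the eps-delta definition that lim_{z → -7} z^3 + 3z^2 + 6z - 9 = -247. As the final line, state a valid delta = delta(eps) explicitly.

Fix eps > 0. We want delta > 0 such that 0 < |z + 7| < delta implies |(z^3 + 3z^2 + 6z - 9) + 247| < eps.
(z^3 + 3z^2 + 6z - 9) + 247 = z^3 + 3z^2 + 6z + 238 = (z + 7)(z^2 - 4z + 34).
So |(z^3 + 3z^2 + 6z - 9) + 247| = |z + 7|·|z^2 - 4z + 34|.
Require delta ≤ 1. Then |z + 7| < 1 gives |z| < 8, and by the triangle inequality |z^2 - 4z + 34| ≤ 8^2 + 4·8 + 34 = 130.
Hence |(z^3 + 3z^2 + 6z - 9) + 247| ≤ 130|z + 7| < eps provided |z + 7| < eps/130.
Take delta = min(1, eps/130). Then 0 < |z + 7| < delta gives both |z + 7| < 1 and |z + 7| < eps/130, so |(z^3 + 3z^2 + 6z - 9) + 247| < eps.

delta = min(1, eps/130)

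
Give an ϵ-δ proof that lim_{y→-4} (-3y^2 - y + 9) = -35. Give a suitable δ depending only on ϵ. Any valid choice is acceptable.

δ = min(2, ϵ/29)

Suppose ϵ > 0. We want δ > 0 such that 0 < |y + 4| < δ implies |(-3y^2 - y + 9) + 35| < ϵ.
(-3y^2 - y + 9) + 35 = -3y^2 - y + 44 = (y + 4)(-3y + 11).
So |(-3y^2 - y + 9) + 35| = |y + 4|·|-3y + 11|.
Assume first that |y + 4| < 2, so |y| < 6. Then |-3y + 11| ≤ 3·6 + 11 = 29.
Hence |(-3y^2 - y + 9) + 35| ≤ 29|y + 4| < ϵ provided |y + 4| < ϵ/29.
Choosing δ = min(2, ϵ/29) ensures both conditions, hence |(-3y^2 - y + 9) + 35| < ϵ.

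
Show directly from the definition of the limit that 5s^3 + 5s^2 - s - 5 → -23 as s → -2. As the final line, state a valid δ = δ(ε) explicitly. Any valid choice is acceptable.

Fix ε > 0. We want δ > 0 such that 0 < |s + 2| < δ implies |(5s^3 + 5s^2 - s - 5) + 23| < ε.
(5s^3 + 5s^2 - s - 5) + 23 = 5s^3 + 5s^2 - s + 18 = (s + 2)(5s^2 - 5s + 9).
So |(5s^3 + 5s^2 - s - 5) + 23| = |s + 2|·|5s^2 - 5s + 9|.
Assume first that |s + 2| < 1, so |s| < 3. Then |5s^2 - 5s + 9| ≤ 5·3^2 + 5·3 + 9 = 69.
Hence |(5s^3 + 5s^2 - s - 5) + 23| ≤ 69|s + 2| < ε provided |s + 2| < ε/69.
Take δ = min(1, ε/69). Then 0 < |s + 2| < δ gives both |s + 2| < 1 and |s + 2| < ε/69, so |(5s^3 + 5s^2 - s - 5) + 23| < ε.

δ = min(1, ε/69)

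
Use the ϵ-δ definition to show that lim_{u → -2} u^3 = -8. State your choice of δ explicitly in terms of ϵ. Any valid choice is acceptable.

Suppose ϵ > 0. We seek δ > 0 with 0 < |u + 2| < δ ⇒ |u^3 + 8| < ϵ.
Factor: u^3 + 8 = (u + 2)(u^2 - 2u + 4), so |u^3 + 8| = |u + 2|·|u^2 - 2u + 4|.
Restrict δ ≤ 2. Then |u + 2| < 2 gives |u| < 4, so by the triangle inequality |u^2 - 2u + 4| ≤ 4^2 + 2·4 + 4 = 28.
Hence |u^3 + 8| ≤ 28|u + 2|, which is < ϵ once |u + 2| < ϵ/28.
Take δ = min(2, ϵ/28). If 0 < |u + 2| < δ then both bounds hold and |u^3 + 8| ≤ 28|u + 2| < 28·(ϵ/28) = ϵ.

δ = min(2, ϵ/28)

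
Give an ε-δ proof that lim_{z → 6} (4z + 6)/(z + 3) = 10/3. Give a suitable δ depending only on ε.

δ = min(9/2, (27/4)ε)

Fix ε > 0. We want δ > 0 with 0 < |z − 6| < δ ⇒ |(4z + 6)/(z + 3) − (10/3)| < ε.
Combining over a common denominator, (4z + 6)/(z + 3) − (10/3) = [(4z + 6)·9 − 30·(z + 3)] / [9·(z + 3)] = 6(z − 6) / (9(z + 3)).
So |(4z + 6)/(z + 3) − (10/3)| = 6|z − 6| / (9·|z + 3|).
Restrict δ ≤ 9/2. Then |z − 6| < 9/2 gives |z + 3| = |(z − 6) + 9| ≥ 9 − 9/2 = 9/2.
Hence |(4z + 6)/(z + 3) − (10/3)| < 6|z − 6|/(9·(9/2)) = (4/27)|z − 6|, which is < ε once |z − 6| < (27/4)ε.
Take δ = min(9/2, (27/4)ε). Then 0 < |z − 6| < δ forces both bounds, so |(4z + 6)/(z + 3) − (10/3)| < ε.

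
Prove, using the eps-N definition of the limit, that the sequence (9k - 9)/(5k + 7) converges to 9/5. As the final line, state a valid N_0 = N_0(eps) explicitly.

Suppose eps > 0. For k ≥ 1, |(9k - 9)/(5k + 7) − (9/5)| = |-108|/(5(5k + 7)) = 108/(5(5k + 7)).
Since 5k + 7 ≥ 5k for k ≥ 1, this is ≤ 108/(5·5k) = (108/25)/k.
So |(9k - 9)/(5k + 7) − (9/5)| < eps whenever k > (108/25)/eps.
Take N_0 = (108/25)/eps. If k > N_0 then |(9k - 9)/(5k + 7) − (9/5)| ≤ (108/25)/k < eps.

N_0 = (108/25)/eps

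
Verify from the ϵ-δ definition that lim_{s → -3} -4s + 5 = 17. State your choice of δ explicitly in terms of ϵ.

δ = ϵ/4

Fix ϵ > 0. We need δ > 0 so that 0 < |s + 3| < δ implies |(-4s + 5) − 17| < ϵ.
Since (-4s + 5) − 17 = -4(s + 3), we have |(-4s + 5) − 17| = 4|s + 3|.
Thus it suffices that |s + 3| < ϵ/4.
Choosing δ = ϵ/4 gives |(-4s + 5) − 17| = 4|s + 3| < ϵ whenever |s + 3| < δ.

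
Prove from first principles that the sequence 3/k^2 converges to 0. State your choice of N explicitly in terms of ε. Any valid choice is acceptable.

Suppose ε > 0. For k ≥ 1, |3/k^2 − 0| = 3/k^2.
3/k^2 < ε ⇔ k^2 > 3/ε ⇔ k > (3/ε)^{1/2}.
Take N = (3/ε)^{1/2}. Then k > N implies 3/k^2 < ε.

N = (3/ε)^{1/2}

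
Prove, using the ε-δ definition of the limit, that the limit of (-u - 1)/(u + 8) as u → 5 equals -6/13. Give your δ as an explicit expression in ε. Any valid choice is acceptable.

Let ε > 0. We want δ > 0 with 0 < |u − 5| < δ ⇒ |(-u - 1)/(u + 8) + 6/13| < ε.
Combining over a common denominator, (-u - 1)/(u + 8) + 6/13 = [(-u - 1)·13 − (-6)·(u + 8)] / [13·(u + 8)] = -7(u − 5) / (13(u + 8)).
So |(-u - 1)/(u + 8) + 6/13| = 7|u − 5| / (13·|u + 8|).
Restrict δ ≤ 13/2. Then |u − 5| < 13/2 gives |u + 8| = |(u − 5) + 13| ≥ 13 − 13/2 = 13/2.
Hence |(-u - 1)/(u + 8) + 6/13| < 7|u − 5|/(13·(13/2)) = (14/169)|u − 5|, which is < ε once |u − 5| < (169/14)ε.
Take δ = min(13/2, (169/14)ε). Then 0 < |u − 5| < δ forces both bounds, so |(-u - 1)/(u + 8) + 6/13| < ε.

δ = min(13/2, (169/14)ε)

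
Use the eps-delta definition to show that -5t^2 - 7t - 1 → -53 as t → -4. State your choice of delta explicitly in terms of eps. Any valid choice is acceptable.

delta = min(1, eps/38)

Suppose eps > 0. We want delta > 0 such that 0 < |t + 4| < delta implies |(-5t^2 - 7t - 1) + 53| < eps.
(-5t^2 - 7t - 1) + 53 = -5t^2 - 7t + 52 = (t + 4)(-5t + 13).
So |(-5t^2 - 7t - 1) + 53| = |t + 4|·|-5t + 13|.
Assume first that |t + 4| < 1, so |t| < 5. Then |-5t + 13| ≤ 5·5 + 13 = 38.
Hence |(-5t^2 - 7t - 1) + 53| ≤ 38|t + 4| < eps provided |t + 4| < eps/38.
Take delta = min(1, eps/38). Then 0 < |t + 4| < delta gives both |t + 4| < 1 and |t + 4| < eps/38, so |(-5t^2 - 7t - 1) + 53| < eps.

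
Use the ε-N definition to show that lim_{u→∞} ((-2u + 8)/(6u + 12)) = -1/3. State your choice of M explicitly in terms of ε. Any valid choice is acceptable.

Let ε > 0. We seek M > 0 such that u > M implies |(-2u + 8)/(6u + 12) + 1/3| < ε.
(-2u + 8)/(6u + 12) + 1/3 = (6(-2u + 8) − (-2)(6u + 12)) / (6(6u + 12)) = 72/(6(6u + 12)).
For u > 0 we have 6u + 12 > 6u, so |(-2u + 8)/(6u + 12) + 1/3| = 72/(6(6u + 12)) < 72/(6·6u) = 2/u.
Thus |(-2u + 8)/(6u + 12) + 1/3| < ε whenever u > 2/ε.
Take M = 2/ε. If u > M then |(-2u + 8)/(6u + 12) + 1/3| < 2/u < ε.

M = 2/ε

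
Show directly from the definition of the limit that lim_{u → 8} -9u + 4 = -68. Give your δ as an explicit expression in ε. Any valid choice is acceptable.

Let ε > 0. We need δ > 0 so that 0 < |u − 8| < δ implies |(-9u + 4) + 68| < ε.
Since (-9u + 4) + 68 = -9(u − 8), we have |(-9u + 4) + 68| = 9|u − 8|.
So 9|u − 8| < ε exactly when |u − 8| < ε/9.
Choosing δ = ε/9 gives |(-9u + 4) + 68| = 9|u − 8| < ε whenever |u − 8| < δ.

δ = ε/9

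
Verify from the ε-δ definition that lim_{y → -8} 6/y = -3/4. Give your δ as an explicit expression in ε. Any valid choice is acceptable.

δ = min(4, (16/3)ε)

Fix ε > 0. We seek δ > 0 such that 0 < |y + 8| < δ implies |6/y + 3/4| < ε.
|6/y + 3/4| = 6·|-8 − y|/(8·|y|) = 6|y + 8|/(8|y|).
Restrict δ ≤ 4. Then |y + 8| < 4 gives |y| > 4, so 8|y| > 32.
Then |6/y + 3/4| < 6|y + 8|/32, which is < ε when |y + 8| < (16/3)ε.
Take δ = min(4, (16/3)ε). Then 0 < |y + 8| < δ gives both |y + 8| < 4 and |y + 8| < (16/3)ε, so |6/y + 3/4| < ε.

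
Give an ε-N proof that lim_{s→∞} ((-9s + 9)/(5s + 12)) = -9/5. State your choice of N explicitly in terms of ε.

N = (153/25)/ε

Let ε > 0 be given. We seek N > 0 such that s > N implies |(-9s + 9)/(5s + 12) + 9/5| < ε.
(-9s + 9)/(5s + 12) + 9/5 = (5(-9s + 9) − (-9)(5s + 12)) / (5(5s + 12)) = 153/(5(5s + 12)).
For s > 0 we have 5s + 12 > 5s, so |(-9s + 9)/(5s + 12) + 9/5| = 153/(5(5s + 12)) < 153/(5·5s) = (153/25)/s.
Thus |(-9s + 9)/(5s + 12) + 9/5| < ε whenever s > (153/25)/ε.
Take N = (153/25)/ε. If s > N then |(-9s + 9)/(5s + 12) + 9/5| < (153/25)/s < ε.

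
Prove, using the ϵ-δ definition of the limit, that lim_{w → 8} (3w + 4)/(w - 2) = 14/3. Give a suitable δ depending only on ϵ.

Suppose ϵ > 0. We want δ > 0 with 0 < |w − 8| < δ ⇒ |(3w + 4)/(w - 2) − (14/3)| < ϵ.
Combining over a common denominator, (3w + 4)/(w - 2) − (14/3) = [(3w + 4)·6 − 28·(w - 2)] / [6·(w - 2)] = -10(w − 8) / (6(w - 2)).
So |(3w + 4)/(w - 2) − (14/3)| = 10|w − 8| / (6·|w − 2|).
Require δ ≤ 3, so |w − 2| ≥ |6| − |w − 8| > 6 − 3 = 3.
Hence |(3w + 4)/(w - 2) − (14/3)| < 10|w − 8|/(6·3) = (5/9)|w − 8|, which is < ϵ once |w − 8| < (9/5)ϵ.
Take δ = min(3, (9/5)ϵ). Then 0 < |w − 8| < δ forces both bounds, so |(3w + 4)/(w - 2) − (14/3)| < ϵ.

δ = min(3, (9/5)ϵ)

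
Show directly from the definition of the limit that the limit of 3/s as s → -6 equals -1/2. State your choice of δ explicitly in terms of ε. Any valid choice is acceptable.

δ = min(3, 6ε)

Let ε > 0 be given. We seek δ > 0 such that 0 < |s + 6| < δ implies |3/s + 1/2| < ε.
|3/s + 1/2| = 3·|-6 − s|/(6·|s|) = 3|s + 6|/(6|s|).
Restrict δ ≤ 3. Then |s + 6| < 3 gives |s| > 3, so 6|s| > 18.
Then |3/s + 1/2| < 3|s + 6|/18, which is < ε when |s + 6| < 6ε.
Take δ = min(3, 6ε). Then 0 < |s + 6| < δ gives both |s + 6| < 3 and |s + 6| < 6ε, so |3/s + 1/2| < ε.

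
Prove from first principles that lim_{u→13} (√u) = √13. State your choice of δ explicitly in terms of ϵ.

δ = min(13, √13·ϵ)

Fix ϵ > 0. We want δ > 0 such that 0 < |u − 13| < δ implies |√u − √13| < ϵ.
Multiplying by the conjugate, |√u − √13| = |u − 13|/(√u + √13).
Restrict δ ≤ 13 so that |u − 13| < 13 forces u > 0, and then √u + √13 > √13.
Hence |√u − √13| < |u − 13|/√13, which is < ϵ once |u − 13| < √13·ϵ.
Take δ = min(13, √13·ϵ). If 0 < |u − 13| < δ then u > 0 and |√u − √13| < |u − 13|/√13 < ϵ.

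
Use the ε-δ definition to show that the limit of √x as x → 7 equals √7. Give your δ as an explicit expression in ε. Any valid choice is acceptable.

Fix ε > 0. We want δ > 0 such that 0 < |x − 7| < δ implies |√x − √7| < ε.
Rationalise: √x − √7 = (x − 7)/(√x + √7), so |√x − √7| = |x − 7|/(√x + √7).
Restrict δ ≤ 7 so that |x − 7| < 7 forces x > 0, and then √x + √7 > √7.
Hence |√x − √7| < |x − 7|/√7, which is < ε once |x − 7| < √7·ε.
Take δ = min(7, √7·ε). If 0 < |x − 7| < δ then x > 0 and |√x − √7| < |x − 7|/√7 < ε.

δ = min(7, √7·ε)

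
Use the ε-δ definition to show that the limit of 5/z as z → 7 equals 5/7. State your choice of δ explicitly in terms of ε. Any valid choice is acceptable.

Let ε > 0 be given. We seek δ > 0 such that 0 < |z − 7| < δ implies |5/z − (5/7)| < ε.
|5/z − (5/7)| = 5·|7 − z|/(7·|z|) = 5|z − 7|/(7|z|).
Restrict δ ≤ 7/2. Then |z − 7| < 7/2 gives |z| > 7/2, so 7|z| > 49/2.
Then |5/z − (5/7)| < 5|z − 7|/(49/2), which is < ε when |z − 7| < (49/10)ε.
Take δ = min(7/2, (49/10)ε). Then 0 < |z − 7| < δ gives both |z − 7| < 7/2 and |z − 7| < (49/10)ε, so |5/z − (5/7)| < ε.

δ = min(7/2, (49/10)ε)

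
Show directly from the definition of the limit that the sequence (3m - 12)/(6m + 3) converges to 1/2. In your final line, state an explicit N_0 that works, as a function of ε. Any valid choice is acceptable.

Let ε > 0. For m ≥ 1, |(3m - 12)/(6m + 3) − (1/2)| = |-81|/(6(6m + 3)) = 81/(6(6m + 3)).
Since 6m + 3 ≥ 6m for m ≥ 1, this is ≤ 81/(6·6m) = (9/4)/m.
So |(3m - 12)/(6m + 3) − (1/2)| < ε whenever m > (9/4)/ε.
Take N_0 = (9/4)/ε. If m > N_0 then |(3m - 12)/(6m + 3) − (1/2)| ≤ (9/4)/m < ε.

N_0 = (9/4)/ε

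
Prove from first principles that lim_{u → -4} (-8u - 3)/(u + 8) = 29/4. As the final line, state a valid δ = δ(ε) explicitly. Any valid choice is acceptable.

Suppose ε > 0. We want δ > 0 with 0 < |u + 4| < δ ⇒ |(-8u - 3)/(u + 8) − (29/4)| < ε.
Combining over a common denominator, (-8u - 3)/(u + 8) − (29/4) = [(-8u - 3)·4 − 29·(u + 8)] / [4·(u + 8)] = -61(u + 4) / (4(u + 8)).
So |(-8u - 3)/(u + 8) − (29/4)| = 61|u + 4| / (4·|u + 8|).
Restrict δ ≤ 2. Then |u + 4| < 2 gives |u + 8| = |(u + 4) + 4| ≥ 4 − 2 = 2.
Hence |(-8u - 3)/(u + 8) − (29/4)| < 61|u + 4|/(4·2) = (61/8)|u + 4|, which is < ε once |u + 4| < (8/61)ε.
Take δ = min(2, (8/61)ε). Then 0 < |u + 4| < δ forces both bounds, so |(-8u - 3)/(u + 8) − (29/4)| < ε.

δ = min(2, (8/61)ε)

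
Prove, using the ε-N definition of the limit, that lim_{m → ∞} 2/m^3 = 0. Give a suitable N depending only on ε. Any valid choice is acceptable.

N = (2/ε)^{1/3}

Let ε > 0. For m ≥ 1, |2/m^3 − 0| = 2/m^3.
2/m^3 < ε ⇔ m^3 > 2/ε ⇔ m > (2/ε)^{1/3}.
Take N = (2/ε)^{1/3}. Then m > N implies 2/m^3 < ε.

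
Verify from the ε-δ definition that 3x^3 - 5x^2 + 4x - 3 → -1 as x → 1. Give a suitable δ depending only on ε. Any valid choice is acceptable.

δ = min(2, ε/35)

Suppose ε > 0. We want δ > 0 such that 0 < |x − 1| < δ implies |(3x^3 - 5x^2 + 4x - 3) + 1| < ε.
(3x^3 - 5x^2 + 4x - 3) + 1 = 3x^3 - 5x^2 + 4x - 2 = (x − 1)(3x^2 - 2x + 2).
So |(3x^3 - 5x^2 + 4x - 3) + 1| = |x − 1|·|3x^2 - 2x + 2|.
Assume first that |x − 1| < 2, so |x| < 3. Then |3x^2 - 2x + 2| ≤ 3·3^2 + 2·3 + 2 = 35.
Hence |(3x^3 - 5x^2 + 4x - 3) + 1| ≤ 35|x − 1| < ε provided |x − 1| < ε/35.
Take δ = min(2, ε/35). Then 0 < |x − 1| < δ gives both |x − 1| < 2 and |x − 1| < ε/35, so |(3x^3 - 5x^2 + 4x - 3) + 1| < ε.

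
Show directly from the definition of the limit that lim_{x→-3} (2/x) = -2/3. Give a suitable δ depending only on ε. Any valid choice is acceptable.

δ = min(3/2, (9/4)ε)

Let ε > 0. We seek δ > 0 such that 0 < |x + 3| < δ implies |2/x + 2/3| < ε.
|2/x + 2/3| = 2·|-3 − x|/(3·|x|) = 2|x + 3|/(3|x|).
Restrict δ ≤ 3/2. Then |x + 3| < 3/2 gives |x| > 3/2, so 3|x| > 9/2.
Then |2/x + 2/3| < 2|x + 3|/(9/2), which is < ε when |x + 3| < (9/4)ε.
Take δ = min(3/2, (9/4)ε). Then 0 < |x + 3| < δ gives both |x + 3| < 3/2 and |x + 3| < (9/4)ε, so |2/x + 2/3| < ε.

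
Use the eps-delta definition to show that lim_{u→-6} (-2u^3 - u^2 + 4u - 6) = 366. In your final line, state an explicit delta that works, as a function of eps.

Let eps > 0 be given. We want delta > 0 such that 0 < |u + 6| < delta implies |(-2u^3 - u^2 + 4u - 6) − 366| < eps.
(-2u^3 - u^2 + 4u - 6) − 366 = -2u^3 - u^2 + 4u - 372 = (u + 6)(-2u^2 + 11u - 62).
So |(-2u^3 - u^2 + 4u - 6) − 366| = |u + 6|·|-2u^2 + 11u - 62|.
Require delta ≤ 2. Then |u + 6| < 2 gives |u| < 8, and by the triangle inequality |-2u^2 + 11u - 62| ≤ 2·8^2 + 11·8 + 62 = 278.
Hence |(-2u^3 - u^2 + 4u - 6) − 366| ≤ 278|u + 6| < eps provided |u + 6| < eps/278.
Take delta = min(2, eps/278). Then 0 < |u + 6| < delta gives both |u + 6| < 2 and |u + 6| < eps/278, so |(-2u^3 - u^2 + 4u - 6) − 366| < eps.

delta = min(2, eps/278)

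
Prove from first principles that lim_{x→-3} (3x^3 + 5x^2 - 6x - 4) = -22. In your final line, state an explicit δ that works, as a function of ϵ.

Let ϵ > 0. We want δ > 0 such that 0 < |x + 3| < δ implies |(3x^3 + 5x^2 - 6x - 4) + 22| < ϵ.
(3x^3 + 5x^2 - 6x - 4) + 22 = 3x^3 + 5x^2 - 6x + 18 = (x + 3)(3x^2 - 4x + 6).
So |(3x^3 + 5x^2 - 6x - 4) + 22| = |x + 3|·|3x^2 - 4x + 6|.
Require δ ≤ 2. Then |x + 3| < 2 gives |x| < 5, and by the triangle inequality |3x^2 - 4x + 6| ≤ 3·5^2 + 4·5 + 6 = 101.
Hence |(3x^3 + 5x^2 - 6x - 4) + 22| ≤ 101|x + 3| < ϵ provided |x + 3| < ϵ/101.
Take δ = min(2, ϵ/101). Then 0 < |x + 3| < δ gives both |x + 3| < 2 and |x + 3| < ϵ/101, so |(3x^3 + 5x^2 - 6x - 4) + 22| < ϵ.

δ = min(2, ϵ/101)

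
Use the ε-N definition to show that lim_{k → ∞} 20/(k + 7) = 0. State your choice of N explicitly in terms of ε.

N = 20/ε

Suppose ε > 0. For k ≥ 1, |20/(k + 7) − 0| = 20/(k + 7) ≤ 20/k.
We need 20/k < ε, i.e. k > 20/ε.
Take N = 20/ε. If k > N then |20/(k + 7)| ≤ 20/k < ε.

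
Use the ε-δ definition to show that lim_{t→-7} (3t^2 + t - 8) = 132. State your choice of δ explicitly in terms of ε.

δ = min(1, ε/44)

Suppose ε > 0. We want δ > 0 such that 0 < |t + 7| < δ implies |(3t^2 + t - 8) − 132| < ε.
(3t^2 + t - 8) − 132 = 3t^2 + t - 140 = (t + 7)(3t - 20).
So |(3t^2 + t - 8) − 132| = |t + 7|·|3t - 20|.
Require δ ≤ 1. Then |t + 7| < 1 gives |t| < 8, and by the triangle inequality |3t - 20| ≤ 3·8 + 20 = 44.
Hence |(3t^2 + t - 8) − 132| ≤ 44|t + 7| < ε provided |t + 7| < ε/44.
Take δ = min(1, ε/44). Then 0 < |t + 7| < δ gives both |t + 7| < 1 and |t + 7| < ε/44, so |(3t^2 + t - 8) − 132| < ε.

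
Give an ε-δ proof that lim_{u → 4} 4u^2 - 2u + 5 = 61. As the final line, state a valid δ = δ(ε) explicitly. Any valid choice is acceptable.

δ = min(1, ε/34)

Let ε > 0 be given. We want δ > 0 such that 0 < |u − 4| < δ implies |(4u^2 - 2u + 5) − 61| < ε.
(4u^2 - 2u + 5) − 61 = 4u^2 - 2u - 56 = (u − 4)(4u + 14).
So |(4u^2 - 2u + 5) − 61| = |u − 4|·|4u + 14|.
Assume first that |u − 4| < 1, so |u| < 5. Then |4u + 14| ≤ 4·5 + 14 = 34.
Hence |(4u^2 - 2u + 5) − 61| ≤ 34|u − 4| < ε provided |u − 4| < ε/34.
Take δ = min(1, ε/34). Then 0 < |u − 4| < δ gives both |u − 4| < 1 and |u − 4| < ε/34, so |(4u^2 - 2u + 5) − 61| < ε.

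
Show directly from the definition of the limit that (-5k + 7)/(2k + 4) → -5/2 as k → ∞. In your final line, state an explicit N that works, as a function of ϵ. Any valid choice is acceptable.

N = (17/2)/ϵ

Fix ϵ > 0. For k ≥ 1, |(-5k + 7)/(2k + 4) + 5/2| = |34|/(2(2k + 4)) = 34/(2(2k + 4)).
Since 2k + 4 ≥ 2k for k ≥ 1, this is ≤ 34/(2·2k) = (17/2)/k.
So |(-5k + 7)/(2k + 4) + 5/2| < ϵ whenever k > (17/2)/ϵ.
Take N = (17/2)/ϵ. If k > N then |(-5k + 7)/(2k + 4) + 5/2| ≤ (17/2)/k < ϵ.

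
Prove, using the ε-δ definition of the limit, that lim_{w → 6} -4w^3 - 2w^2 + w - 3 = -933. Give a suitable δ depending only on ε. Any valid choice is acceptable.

δ = min(1, ε/533)

Let ε > 0 be given. We want δ > 0 such that 0 < |w − 6| < δ implies |(-4w^3 - 2w^2 + w - 3) + 933| < ε.
(-4w^3 - 2w^2 + w - 3) + 933 = -4w^3 - 2w^2 + w + 930 = (w − 6)(-4w^2 - 26w - 155).
So |(-4w^3 - 2w^2 + w - 3) + 933| = |w − 6|·|-4w^2 - 26w - 155|.
Require δ ≤ 1. Then |w − 6| < 1 gives |w| < 7, and by the triangle inequality |-4w^2 - 26w - 155| ≤ 4·7^2 + 26·7 + 155 = 533.
Hence |(-4w^3 - 2w^2 + w - 3) + 933| ≤ 533|w − 6| < ε provided |w − 6| < ε/533.
Choosing δ = min(1, ε/533) ensures both conditions, hence |(-4w^3 - 2w^2 + w - 3) + 933| < ε.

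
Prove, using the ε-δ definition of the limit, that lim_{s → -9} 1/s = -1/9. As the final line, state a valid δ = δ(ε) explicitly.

δ = min(9/2, (81/2)ε)

Suppose ε > 0. We seek δ > 0 such that 0 < |s + 9| < δ implies |1/s + 1/9| < ε.
|1/s + 1/9| = |-9 − s|/(9·|s|) = |s + 9|/(9|s|).
Require δ ≤ 9/2 so that |s| > 9 − 9/2 = 9/2, hence 9|s| > 81/2.
Then |1/s + 1/9| < |s + 9|/(81/2), which is < ε when |s + 9| < (81/2)ε.
Take δ = min(9/2, (81/2)ε). Then 0 < |s + 9| < δ gives both |s + 9| < 9/2 and |s + 9| < (81/2)ε, so |1/s + 1/9| < ε.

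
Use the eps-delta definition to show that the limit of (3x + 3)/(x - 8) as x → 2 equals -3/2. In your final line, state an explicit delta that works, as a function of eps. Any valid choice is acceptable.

delta = min(3, (2/3)eps)

Let eps > 0 be given. We want delta > 0 with 0 < |x − 2| < delta ⇒ |(3x + 3)/(x - 8) + 3/2| < eps.
Combining over a common denominator, (3x + 3)/(x - 8) + 3/2 = [(3x + 3)·(-6) − 9·(x - 8)] / [(-6)·(x - 8)] = -27(x − 2) / ((-6)(x - 8)).
So |(3x + 3)/(x - 8) + 3/2| = 27|x − 2| / (6·|x − 8|).
Restrict delta ≤ 3. Then |x − 2| < 3 gives |x − 8| = |(x − 2) + (-6)| ≥ 6 − 3 = 3.
Hence |(3x + 3)/(x - 8) + 3/2| < 27|x − 2|/(6·3) = (3/2)|x − 2|, which is < eps once |x − 2| < (2/3)eps.
Take delta = min(3, (2/3)eps). Then 0 < |x − 2| < delta forces both bounds, so |(3x + 3)/(x - 8) + 3/2| < eps.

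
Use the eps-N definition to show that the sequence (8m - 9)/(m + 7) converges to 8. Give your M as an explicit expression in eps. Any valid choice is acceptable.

Suppose eps > 0. For m ≥ 1, |(8m - 9)/(m + 7) − 8| = |-65|/((m + 7)) = 65/((m + 7)).
Since m + 7 ≥ m for m ≥ 1, this is ≤ 65/(m) = 65/m.
So |(8m - 9)/(m + 7) − 8| < eps whenever m > 65/eps.
Take M = 65/eps. If m > M then |(8m - 9)/(m + 7) − 8| ≤ 65/m < eps.

M = 65/eps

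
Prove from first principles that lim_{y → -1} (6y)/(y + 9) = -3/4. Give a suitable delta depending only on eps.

delta = min(4, (16/27)eps)

Fix eps > 0. We want delta > 0 with 0 < |y + 1| < delta ⇒ |(6y)/(y + 9) + 3/4| < eps.
Combining over a common denominator, (6y)/(y + 9) + 3/4 = [(6y)·8 − (-6)·(y + 9)] / [8·(y + 9)] = 54(y + 1) / (8(y + 9)).
So |(6y)/(y + 9) + 3/4| = 54|y + 1| / (8·|y + 9|).
Require delta ≤ 4, so |y + 9| ≥ |8| − |y + 1| > 8 − 4 = 4.
Hence |(6y)/(y + 9) + 3/4| < 54|y + 1|/(8·4) = (27/16)|y + 1|, which is < eps once |y + 1| < (16/27)eps.
Take delta = min(4, (16/27)eps). Then 0 < |y + 1| < delta forces both bounds, so |(6y)/(y + 9) + 3/4| < eps.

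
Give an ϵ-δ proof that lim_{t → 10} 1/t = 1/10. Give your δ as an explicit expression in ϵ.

Fix ϵ > 0. We seek δ > 0 such that 0 < |t − 10| < δ implies |1/t − (1/10)| < ϵ.
|1/t − (1/10)| = |10 − t|/(10·|t|) = |t − 10|/(10|t|).
Require δ ≤ 5 so that |t| > 10 − 5 = 5, hence 10|t| > 50.
Then |1/t − (1/10)| < |t − 10|/50, which is < ϵ when |t − 10| < 50ϵ.
Take δ = min(5, 50ϵ). Then 0 < |t − 10| < δ gives both |t − 10| < 5 and |t − 10| < 50ϵ, so |1/t − (1/10)| < ϵ.

δ = min(5, 50ϵ)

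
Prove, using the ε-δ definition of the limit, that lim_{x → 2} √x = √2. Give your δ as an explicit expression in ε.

δ = min(2, √2·ε)

Let ε > 0 be given. We want δ > 0 such that 0 < |x − 2| < δ implies |√x − √2| < ε.
Multiplying by the conjugate, |√x − √2| = |x − 2|/(√x + √2).
Restrict δ ≤ 2 so that |x − 2| < 2 forces x > 0, and then √x + √2 > √2.
Hence |√x − √2| < |x − 2|/√2, which is < ε once |x − 2| < √2·ε.
Take δ = min(2, √2·ε). If 0 < |x − 2| < δ then x > 0 and |√x − √2| < |x − 2|/√2 < ε.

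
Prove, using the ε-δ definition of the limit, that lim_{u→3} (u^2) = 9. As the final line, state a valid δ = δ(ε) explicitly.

Let ε > 0 be given. We seek δ > 0 with 0 < |u − 3| < δ ⇒ |u^2 − 9| < ε.
Factor: u^2 − 9 = (u − 3)(u + 3), so |u^2 − 9| = |u − 3|·|u + 3|.
Impose δ ≤ 2 so that |u| < 5; then |u + 3| ≤ 8.
Hence |u^2 − 9| ≤ 8|u − 3|, which is < ε once |u − 3| < ε/8.
Take δ = min(2, ε/8). If 0 < |u − 3| < δ then both bounds hold and |u^2 − 9| ≤ 8|u − 3| < 8·(ε/8) = ε.

δ = min(2, ε/8)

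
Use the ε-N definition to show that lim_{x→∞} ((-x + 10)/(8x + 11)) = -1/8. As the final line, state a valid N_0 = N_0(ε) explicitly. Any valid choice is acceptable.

Fix ε > 0. We seek N_0 > 0 such that x > N_0 implies |(-x + 10)/(8x + 11) + 1/8| < ε.
(-x + 10)/(8x + 11) + 1/8 = (8(-x + 10) − (-1)(8x + 11)) / (8(8x + 11)) = 91/(8(8x + 11)).
For x > 0 we have 8x + 11 > 8x, so |(-x + 10)/(8x + 11) + 1/8| = 91/(8(8x + 11)) < 91/(8·8x) = (91/64)/x.
Thus |(-x + 10)/(8x + 11) + 1/8| < ε whenever x > (91/64)/ε.
Take N_0 = (91/64)/ε. If x > N_0 then |(-x + 10)/(8x + 11) + 1/8| < (91/64)/x < ε.

N_0 = (91/64)/ε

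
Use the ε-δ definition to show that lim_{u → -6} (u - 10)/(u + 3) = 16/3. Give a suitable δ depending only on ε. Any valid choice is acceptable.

Let ε > 0 be given. We want δ > 0 with 0 < |u + 6| < δ ⇒ |(u - 10)/(u + 3) − (16/3)| < ε.
Combining over a common denominator, (u - 10)/(u + 3) − (16/3) = [(u - 10)·(-3) − (-16)·(u + 3)] / [(-3)·(u + 3)] = 13(u + 6) / ((-3)(u + 3)).
So |(u - 10)/(u + 3) − (16/3)| = 13|u + 6| / (3·|u + 3|).
Require δ ≤ 3/2, so |u + 3| ≥ |-3| − |u + 6| > 3 − 3/2 = 3/2.
Hence |(u - 10)/(u + 3) − (16/3)| < 13|u + 6|/(3·(3/2)) = (26/9)|u + 6|, which is < ε once |u + 6| < (9/26)ε.
Take δ = min(3/2, (9/26)ε). Then 0 < |u + 6| < δ forces both bounds, so |(u - 10)/(u + 3) − (16/3)| < ε.

δ = min(3/2, (9/26)ε)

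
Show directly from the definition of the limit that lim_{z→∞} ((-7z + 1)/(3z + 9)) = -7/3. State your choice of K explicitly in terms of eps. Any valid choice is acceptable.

K = (22/3)/eps

Fix eps > 0. We seek K > 0 such that z > K implies |(-7z + 1)/(3z + 9) + 7/3| < eps.
(-7z + 1)/(3z + 9) + 7/3 = (3(-7z + 1) − (-7)(3z + 9)) / (3(3z + 9)) = 66/(3(3z + 9)).
For z > 0 we have 3z + 9 > 3z, so |(-7z + 1)/(3z + 9) + 7/3| = 66/(3(3z + 9)) < 66/(3·3z) = (22/3)/z.
Thus |(-7z + 1)/(3z + 9) + 7/3| < eps whenever z > (22/3)/eps.
Take K = (22/3)/eps. If z > K then |(-7z + 1)/(3z + 9) + 7/3| < (22/3)/z < eps.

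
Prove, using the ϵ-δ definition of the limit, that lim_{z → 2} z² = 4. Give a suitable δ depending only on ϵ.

δ = min(1, ϵ/5)

Suppose ϵ > 0. We seek δ > 0 with 0 < |z − 2| < δ ⇒ |z² − 4| < ϵ.
Factor: z² − 4 = (z − 2)(z + 2), so |z² − 4| = |z − 2|·|z + 2|.
Restrict δ ≤ 1. Then |z − 2| < 1 gives |z| < 3, so by the triangle inequality |z + 2| ≤ 3 + 2 = 5.
Hence |z² − 4| ≤ 5|z − 2|, which is < ϵ once |z − 2| < ϵ/5.
Take δ = min(1, ϵ/5). If 0 < |z − 2| < δ then both bounds hold and |z² − 4| ≤ 5|z − 2| < 5·(ϵ/5) = ϵ.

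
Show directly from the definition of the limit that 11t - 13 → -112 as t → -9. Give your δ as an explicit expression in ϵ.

δ = ϵ/11

Let ϵ > 0. We need δ > 0 so that 0 < |t + 9| < δ implies |(11t - 13) + 112| < ϵ.
Since (11t - 13) + 112 = 11(t + 9), we have |(11t - 13) + 112| = 11|t + 9|.
Thus it suffices that |t + 9| < ϵ/11.
Choosing δ = ϵ/11 gives |(11t - 13) + 112| = 11|t + 9| < ϵ whenever |t + 9| < δ.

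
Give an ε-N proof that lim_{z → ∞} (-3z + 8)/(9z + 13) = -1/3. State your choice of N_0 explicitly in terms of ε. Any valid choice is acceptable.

N_0 = (37/27)/ε

Let ε > 0 be given. We seek N_0 > 0 such that z > N_0 implies |(-3z + 8)/(9z + 13) + 1/3| < ε.
(-3z + 8)/(9z + 13) + 1/3 = (9(-3z + 8) − (-3)(9z + 13)) / (9(9z + 13)) = 111/(9(9z + 13)).
For z > 0 we have 9z + 13 > 9z, so |(-3z + 8)/(9z + 13) + 1/3| = 111/(9(9z + 13)) < 111/(9·9z) = (37/27)/z.
Thus |(-3z + 8)/(9z + 13) + 1/3| < ε whenever z > (37/27)/ε.
Take N_0 = (37/27)/ε. If z > N_0 then |(-3z + 8)/(9z + 13) + 1/3| < (37/27)/z < ε.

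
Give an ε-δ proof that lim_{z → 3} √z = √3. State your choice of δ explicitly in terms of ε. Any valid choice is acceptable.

Fix ε > 0. We want δ > 0 such that 0 < |z − 3| < δ implies |√z − √3| < ε.
Multiplying by the conjugate, |√z − √3| = |z − 3|/(√z + √3).
Restrict δ ≤ 3 so that |z − 3| < 3 forces z > 0, and then √z + √3 > √3.
Hence |√z − √3| < |z − 3|/√3, which is < ε once |z − 3| < √3·ε.
Take δ = min(3, √3·ε). If 0 < |z − 3| < δ then z > 0 and |√z − √3| < |z − 3|/√3 < ε.

δ = min(3, √3·ε)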